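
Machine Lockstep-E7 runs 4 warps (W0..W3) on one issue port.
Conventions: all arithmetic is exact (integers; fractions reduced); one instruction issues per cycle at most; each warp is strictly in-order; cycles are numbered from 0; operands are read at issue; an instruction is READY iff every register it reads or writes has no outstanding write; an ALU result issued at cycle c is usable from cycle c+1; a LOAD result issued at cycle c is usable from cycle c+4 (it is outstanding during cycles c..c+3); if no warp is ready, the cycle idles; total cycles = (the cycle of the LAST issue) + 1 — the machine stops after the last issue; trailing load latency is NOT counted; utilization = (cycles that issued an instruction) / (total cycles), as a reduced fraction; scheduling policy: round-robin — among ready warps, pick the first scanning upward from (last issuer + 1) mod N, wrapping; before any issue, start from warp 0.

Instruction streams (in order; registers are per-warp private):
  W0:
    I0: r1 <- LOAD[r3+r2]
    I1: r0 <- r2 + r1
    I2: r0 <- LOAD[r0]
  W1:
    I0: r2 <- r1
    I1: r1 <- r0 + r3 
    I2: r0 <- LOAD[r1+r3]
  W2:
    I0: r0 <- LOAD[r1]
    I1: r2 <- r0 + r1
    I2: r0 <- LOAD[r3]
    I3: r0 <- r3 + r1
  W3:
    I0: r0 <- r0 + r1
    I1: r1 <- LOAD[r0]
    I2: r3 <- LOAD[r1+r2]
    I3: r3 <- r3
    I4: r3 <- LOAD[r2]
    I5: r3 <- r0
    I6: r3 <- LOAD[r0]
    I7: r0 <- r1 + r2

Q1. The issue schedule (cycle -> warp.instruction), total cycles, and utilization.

cycle 0: W0.I0
cycle 1: W1.I0
cycle 2: W2.I0
cycle 3: W3.I0
cycle 4: W0.I1
cycle 5: W1.I1
cycle 6: W2.I1
cycle 7: W3.I1
cycle 8: W0.I2
cycle 9: W1.I2
cycle 10: W2.I2
cycle 11: W3.I2
cycle 12: idle
cycle 13: idle
cycle 14: W2.I3
cycle 15: W3.I3
cycle 16: W3.I4
cycle 17: idle
cycle 18: idle
cycle 19: idle
cycle 20: W3.I5
cycle 21: W3.I6
cycle 22: W3.I7

Answer: 23 cycles, utilization 18/23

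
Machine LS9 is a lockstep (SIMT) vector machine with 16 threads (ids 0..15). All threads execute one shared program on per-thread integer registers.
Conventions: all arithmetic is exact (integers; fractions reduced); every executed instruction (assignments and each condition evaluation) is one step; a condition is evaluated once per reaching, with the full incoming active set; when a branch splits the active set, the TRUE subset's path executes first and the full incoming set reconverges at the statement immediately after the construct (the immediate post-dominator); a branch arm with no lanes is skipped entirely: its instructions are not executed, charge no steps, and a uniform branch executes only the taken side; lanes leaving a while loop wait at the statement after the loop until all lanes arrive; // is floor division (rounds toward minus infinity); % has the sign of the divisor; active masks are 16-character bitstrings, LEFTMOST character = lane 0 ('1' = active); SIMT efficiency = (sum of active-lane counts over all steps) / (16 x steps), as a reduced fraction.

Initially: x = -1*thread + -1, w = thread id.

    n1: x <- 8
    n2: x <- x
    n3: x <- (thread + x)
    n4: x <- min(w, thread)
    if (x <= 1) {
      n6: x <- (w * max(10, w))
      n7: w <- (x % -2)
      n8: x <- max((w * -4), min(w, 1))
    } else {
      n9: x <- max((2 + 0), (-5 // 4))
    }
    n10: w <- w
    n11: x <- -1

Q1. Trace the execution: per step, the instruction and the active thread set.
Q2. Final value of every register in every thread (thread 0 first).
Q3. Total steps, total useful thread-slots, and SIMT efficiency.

step 0: x <- 8                       1111111111111111
step 1: x <- x                       1111111111111111
step 2: x <- (thread + x)            1111111111111111
step 3: x <- min(w, thread)          1111111111111111
step 4: eval (x <= 1)                1111111111111111
step 5: x <- (w * max(10, w))        1100000000000000
step 6: w <- (x % -2)                1100000000000000
step 7: x <- max((w * -4), min(w, 1)) 1100000000000000
step 8: x <- max((2 + 0), (-5 // 4)) 0011111111111111
step 9: w <- w                       1111111111111111
step 10: x <- -1                      1111111111111111

Answer: 11 steps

x: -1,-1,-1,-1,-1,-1,-1,-1,-1,-1,-1,-1,-1,-1,-1,-1
w: 0,0,2,3,4,5,6,7,8,9,10,11,12,13,14,15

steps = 11; useful = 132; efficiency = 132/176 = 3/4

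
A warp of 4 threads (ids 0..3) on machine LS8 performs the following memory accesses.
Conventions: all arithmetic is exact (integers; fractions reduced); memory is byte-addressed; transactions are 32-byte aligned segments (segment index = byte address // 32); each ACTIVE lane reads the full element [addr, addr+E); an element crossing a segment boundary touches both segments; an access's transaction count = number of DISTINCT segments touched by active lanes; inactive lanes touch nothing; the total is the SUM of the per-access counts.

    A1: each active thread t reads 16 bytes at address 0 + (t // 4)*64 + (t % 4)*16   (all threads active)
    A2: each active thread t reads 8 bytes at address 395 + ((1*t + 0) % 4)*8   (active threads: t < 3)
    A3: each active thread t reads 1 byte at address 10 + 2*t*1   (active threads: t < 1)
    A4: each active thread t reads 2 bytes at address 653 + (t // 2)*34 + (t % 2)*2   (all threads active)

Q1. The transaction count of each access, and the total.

A1: 2 transactions
A2: 2 transactions
A3: 1 transaction
A4: 2 transactions

Answer: 2,2,1,2; total 7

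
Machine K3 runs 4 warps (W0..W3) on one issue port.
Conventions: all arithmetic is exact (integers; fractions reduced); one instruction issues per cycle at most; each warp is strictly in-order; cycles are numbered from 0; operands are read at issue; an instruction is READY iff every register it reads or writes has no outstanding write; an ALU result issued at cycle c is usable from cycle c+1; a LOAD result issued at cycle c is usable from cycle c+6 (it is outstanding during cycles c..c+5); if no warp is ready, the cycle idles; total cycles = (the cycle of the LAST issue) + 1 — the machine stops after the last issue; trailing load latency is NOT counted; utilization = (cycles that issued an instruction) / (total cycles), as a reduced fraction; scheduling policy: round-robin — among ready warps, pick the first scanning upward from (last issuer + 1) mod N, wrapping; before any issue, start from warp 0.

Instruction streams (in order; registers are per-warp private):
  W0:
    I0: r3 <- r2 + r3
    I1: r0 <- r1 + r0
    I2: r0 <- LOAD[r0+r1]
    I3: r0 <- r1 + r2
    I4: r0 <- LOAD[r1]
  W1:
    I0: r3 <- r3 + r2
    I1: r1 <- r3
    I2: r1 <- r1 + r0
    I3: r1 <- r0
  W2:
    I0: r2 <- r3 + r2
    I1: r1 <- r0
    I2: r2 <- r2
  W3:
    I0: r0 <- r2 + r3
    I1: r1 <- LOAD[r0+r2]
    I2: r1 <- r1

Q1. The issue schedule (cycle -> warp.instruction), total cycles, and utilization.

cycle 0: W0.I0
cycle 1: W1.I0
cycle 2: W2.I0
cycle 3: W3.I0
cycle 4: W0.I1
cycle 5: W1.I1
cycle 6: W2.I1
cycle 7: W3.I1
cycle 8: W0.I2
cycle 9: W1.I2
cycle 10: W2.I2
cycle 11: W1.I3
cycle 12: idle
cycle 13: W3.I2
cycle 14: W0.I3
cycle 15: W0.I4

Answer: 16 cycles, utilization 15/16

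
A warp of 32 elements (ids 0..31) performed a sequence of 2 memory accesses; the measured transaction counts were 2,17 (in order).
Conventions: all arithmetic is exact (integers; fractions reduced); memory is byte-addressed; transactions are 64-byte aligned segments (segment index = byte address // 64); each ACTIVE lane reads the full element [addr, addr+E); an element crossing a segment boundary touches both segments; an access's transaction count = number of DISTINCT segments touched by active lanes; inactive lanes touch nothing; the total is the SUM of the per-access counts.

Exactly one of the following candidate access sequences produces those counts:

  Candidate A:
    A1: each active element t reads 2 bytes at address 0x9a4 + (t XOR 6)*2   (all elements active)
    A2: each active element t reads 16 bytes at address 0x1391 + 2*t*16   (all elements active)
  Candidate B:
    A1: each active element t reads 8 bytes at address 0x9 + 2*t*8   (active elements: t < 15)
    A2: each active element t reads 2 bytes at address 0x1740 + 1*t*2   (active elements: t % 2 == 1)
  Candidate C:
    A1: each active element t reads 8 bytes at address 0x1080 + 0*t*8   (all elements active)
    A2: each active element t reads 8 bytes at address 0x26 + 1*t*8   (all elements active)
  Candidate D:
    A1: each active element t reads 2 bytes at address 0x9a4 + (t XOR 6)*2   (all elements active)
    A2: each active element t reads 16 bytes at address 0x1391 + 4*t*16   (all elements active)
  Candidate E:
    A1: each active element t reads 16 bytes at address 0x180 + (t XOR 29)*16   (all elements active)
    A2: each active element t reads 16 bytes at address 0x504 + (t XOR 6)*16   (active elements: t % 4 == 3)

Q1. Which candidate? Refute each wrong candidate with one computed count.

B: A1 gives 4 transactions, not 2
C: A1 gives 1 transaction, not 2
D: A2 gives 32 transactions, not 17
E: A1 gives 8 transactions, not 2
A: all counts match (2,17)

Answer: A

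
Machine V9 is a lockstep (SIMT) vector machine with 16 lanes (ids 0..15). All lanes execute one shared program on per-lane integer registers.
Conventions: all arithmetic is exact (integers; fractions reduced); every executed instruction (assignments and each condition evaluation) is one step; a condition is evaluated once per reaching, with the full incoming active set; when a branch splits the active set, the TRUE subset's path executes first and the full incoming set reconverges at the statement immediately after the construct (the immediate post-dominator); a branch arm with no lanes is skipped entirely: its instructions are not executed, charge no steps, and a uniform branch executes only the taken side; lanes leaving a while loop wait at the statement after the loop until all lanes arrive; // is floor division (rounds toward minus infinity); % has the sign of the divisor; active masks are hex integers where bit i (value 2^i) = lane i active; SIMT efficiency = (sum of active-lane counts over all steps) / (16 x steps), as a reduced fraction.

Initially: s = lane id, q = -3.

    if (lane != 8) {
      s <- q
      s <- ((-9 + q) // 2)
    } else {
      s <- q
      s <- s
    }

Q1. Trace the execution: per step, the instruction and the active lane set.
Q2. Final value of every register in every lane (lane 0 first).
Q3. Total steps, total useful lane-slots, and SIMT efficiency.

step 0: eval (lane != 8)             0xffff
step 1: s <- q                       0xfeff
step 2: s <- ((-9 + q) // 2)         0xfeff
step 3: s <- q                       0x0100
step 4: s <- s                       0x0100

Answer: 5 steps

s: -6,-6,-6,-6,-6,-6,-6,-6,-3,-6,-6,-6,-6,-6,-6,-6
q: -3,-3,-3,-3,-3,-3,-3,-3,-3,-3,-3,-3,-3,-3,-3,-3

steps = 5; useful = 48; efficiency = 48/80 = 3/5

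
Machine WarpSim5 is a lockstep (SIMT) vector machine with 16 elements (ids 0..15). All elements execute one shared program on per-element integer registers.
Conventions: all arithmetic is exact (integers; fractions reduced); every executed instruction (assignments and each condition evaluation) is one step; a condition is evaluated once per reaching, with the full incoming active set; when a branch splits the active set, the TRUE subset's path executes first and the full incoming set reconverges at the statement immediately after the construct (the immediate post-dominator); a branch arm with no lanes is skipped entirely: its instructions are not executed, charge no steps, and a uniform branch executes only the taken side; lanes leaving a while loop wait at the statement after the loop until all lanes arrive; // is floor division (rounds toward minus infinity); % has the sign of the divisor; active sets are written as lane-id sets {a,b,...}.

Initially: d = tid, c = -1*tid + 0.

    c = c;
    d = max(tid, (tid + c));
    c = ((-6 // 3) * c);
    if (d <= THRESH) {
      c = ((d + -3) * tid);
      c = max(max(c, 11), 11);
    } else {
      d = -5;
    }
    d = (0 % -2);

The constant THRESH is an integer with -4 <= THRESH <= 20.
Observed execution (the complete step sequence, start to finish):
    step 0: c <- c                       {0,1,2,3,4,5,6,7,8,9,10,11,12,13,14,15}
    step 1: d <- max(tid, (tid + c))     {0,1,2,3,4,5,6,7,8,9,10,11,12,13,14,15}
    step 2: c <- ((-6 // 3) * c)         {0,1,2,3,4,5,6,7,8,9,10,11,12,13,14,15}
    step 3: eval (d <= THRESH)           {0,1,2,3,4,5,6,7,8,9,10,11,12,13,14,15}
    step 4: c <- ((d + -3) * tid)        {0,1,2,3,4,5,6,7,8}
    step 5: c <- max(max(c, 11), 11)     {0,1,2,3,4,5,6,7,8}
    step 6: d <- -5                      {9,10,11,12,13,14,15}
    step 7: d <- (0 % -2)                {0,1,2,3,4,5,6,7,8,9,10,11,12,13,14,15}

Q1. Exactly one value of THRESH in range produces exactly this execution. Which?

Answer: THRESH = 8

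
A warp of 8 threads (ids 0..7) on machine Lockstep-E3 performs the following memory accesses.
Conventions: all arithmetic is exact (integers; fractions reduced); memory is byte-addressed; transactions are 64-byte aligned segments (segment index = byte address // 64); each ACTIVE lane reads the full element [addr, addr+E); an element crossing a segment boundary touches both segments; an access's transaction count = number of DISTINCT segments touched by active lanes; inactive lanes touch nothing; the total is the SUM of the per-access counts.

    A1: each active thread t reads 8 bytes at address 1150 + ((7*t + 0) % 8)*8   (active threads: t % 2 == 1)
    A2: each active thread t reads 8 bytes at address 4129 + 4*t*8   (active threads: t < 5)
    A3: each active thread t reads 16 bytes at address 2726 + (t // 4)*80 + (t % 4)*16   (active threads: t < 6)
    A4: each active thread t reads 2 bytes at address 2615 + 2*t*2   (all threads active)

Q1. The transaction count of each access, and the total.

A1: 1 transaction
A2: 3 transactions
A3: 3 transactions
A4: 2 transactions

Answer: 1,3,3,2; total 9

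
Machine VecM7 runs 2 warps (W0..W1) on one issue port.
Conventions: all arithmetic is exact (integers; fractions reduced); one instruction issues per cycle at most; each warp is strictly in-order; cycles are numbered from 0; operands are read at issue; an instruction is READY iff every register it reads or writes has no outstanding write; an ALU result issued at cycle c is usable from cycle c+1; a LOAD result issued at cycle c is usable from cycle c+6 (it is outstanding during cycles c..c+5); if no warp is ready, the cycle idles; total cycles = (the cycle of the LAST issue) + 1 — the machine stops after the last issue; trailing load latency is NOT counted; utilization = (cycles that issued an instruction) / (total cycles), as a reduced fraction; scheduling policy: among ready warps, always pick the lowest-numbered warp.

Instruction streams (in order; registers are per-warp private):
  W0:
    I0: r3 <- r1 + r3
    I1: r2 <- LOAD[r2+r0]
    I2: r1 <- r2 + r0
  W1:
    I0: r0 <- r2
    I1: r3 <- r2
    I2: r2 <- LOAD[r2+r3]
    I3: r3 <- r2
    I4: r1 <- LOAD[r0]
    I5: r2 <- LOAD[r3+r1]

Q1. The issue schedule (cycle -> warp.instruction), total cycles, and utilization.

cycle 0: W0.I0
cycle 1: W0.I1
cycle 2: W1.I0
cycle 3: W1.I1
cycle 4: W1.I2
cycle 5: idle
cycle 6: idle
cycle 7: W0.I2
cycle 8: idle
cycle 9: idle
cycle 10: W1.I3
cycle 11: W1.I4
cycle 12: idle
cycle 13: idle
cycle 14: idle
cycle 15: idle
cycle 16: idle
cycle 17: W1.I5

Answer: 18 cycles, utilization 1/2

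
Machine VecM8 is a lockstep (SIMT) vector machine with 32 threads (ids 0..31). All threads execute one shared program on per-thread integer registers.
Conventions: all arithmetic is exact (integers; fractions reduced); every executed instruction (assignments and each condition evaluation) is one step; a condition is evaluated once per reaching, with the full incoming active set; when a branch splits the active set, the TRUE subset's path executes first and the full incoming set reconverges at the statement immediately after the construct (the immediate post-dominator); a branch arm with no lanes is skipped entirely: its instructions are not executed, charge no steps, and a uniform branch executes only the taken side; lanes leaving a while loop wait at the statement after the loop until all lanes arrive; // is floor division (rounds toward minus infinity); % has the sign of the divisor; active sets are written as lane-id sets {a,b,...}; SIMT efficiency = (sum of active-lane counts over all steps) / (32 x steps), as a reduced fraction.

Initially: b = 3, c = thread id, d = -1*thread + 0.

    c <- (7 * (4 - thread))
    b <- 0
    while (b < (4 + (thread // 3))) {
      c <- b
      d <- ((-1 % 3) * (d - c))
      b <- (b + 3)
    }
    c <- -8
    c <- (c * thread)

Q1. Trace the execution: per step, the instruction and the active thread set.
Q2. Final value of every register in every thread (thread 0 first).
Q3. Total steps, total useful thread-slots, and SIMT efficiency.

step 0: c <- (7 * (4 - thread))      {0,1,2,3,4,5,6,7,8,9,10,11,12,13,14,15,16,17,18,19,20,21,22,23,24,25,26,27,28,29,30,31}
step 1: b <- 0                       {0,1,2,3,4,5,6,7,8,9,10,11,12,13,14,15,16,17,18,19,20,21,22,23,24,25,26,27,28,29,30,31}
step 2: eval (b < (4 + (thread // 3))) {0,1,2,3,4,5,6,7,8,9,10,11,12,13,14,15,16,17,18,19,20,21,22,23,24,25,26,27,28,29,30,31}
step 3: c <- b                       {0,1,2,3,4,5,6,7,8,9,10,11,12,13,14,15,16,17,18,19,20,21,22,23,24,25,26,27,28,29,30,31}
step 4: d <- ((-1 % 3) * (d - c))    {0,1,2,3,4,5,6,7,8,9,10,11,12,13,14,15,16,17,18,19,20,21,22,23,24,25,26,27,28,29,30,31}
step 5: b <- (b + 3)                 {0,1,2,3,4,5,6,7,8,9,10,11,12,13,14,15,16,17,18,19,20,21,22,23,24,25,26,27,28,29,30,31}
step 6: eval (b < (4 + (thread // 3))) {0,1,2,3,4,5,6,7,8,9,10,11,12,13,14,15,16,17,18,19,20,21,22,23,24,25,26,27,28,29,30,31}
step 7: c <- b                       {0,1,2,3,4,5,6,7,8,9,10,11,12,13,14,15,16,17,18,19,20,21,22,23,24,25,26,27,28,29,30,31}
step 8: d <- ((-1 % 3) * (d - c))    {0,1,2,3,4,5,6,7,8,9,10,11,12,13,14,15,16,17,18,19,20,21,22,23,24,25,26,27,28,29,30,31}
step 9: b <- (b + 3)                 {0,1,2,3,4,5,6,7,8,9,10,11,12,13,14,15,16,17,18,19,20,21,22,23,24,25,26,27,28,29,30,31}
step 10: eval (b < (4 + (thread // 3))) {0,1,2,3,4,5,6,7,8,9,10,11,12,13,14,15,16,17,18,19,20,21,22,23,24,25,26,27,28,29,30,31}
step 11: c <- b                       {9,10,11,12,13,14,15,16,17,18,19,20,21,22,23,24,25,26,27,28,29,30,31}
step 12: d <- ((-1 % 3) * (d - c))    {9,10,11,12,13,14,15,16,17,18,19,20,21,22,23,24,25,26,27,28,29,30,31}
step 13: b <- (b + 3)                 {9,10,11,12,13,14,15,16,17,18,19,20,21,22,23,24,25,26,27,28,29,30,31}
step 14: eval (b < (4 + (thread // 3))) {9,10,11,12,13,14,15,16,17,18,19,20,21,22,23,24,25,26,27,28,29,30,31}
step 15: c <- b                       {18,19,20,21,22,23,24,25,26,27,28,29,30,31}
step 16: d <- ((-1 % 3) * (d - c))    {18,19,20,21,22,23,24,25,26,27,28,29,30,31}
step 17: b <- (b + 3)                 {18,19,20,21,22,23,24,25,26,27,28,29,30,31}
step 18: eval (b < (4 + (thread // 3))) {18,19,20,21,22,23,24,25,26,27,28,29,30,31}
step 19: c <- b                       {27,28,29,30,31}
step 20: d <- ((-1 % 3) * (d - c))    {27,28,29,30,31}
step 21: b <- (b + 3)                 {27,28,29,30,31}
step 22: eval (b < (4 + (thread // 3))) {27,28,29,30,31}
step 23: c <- -8                      {0,1,2,3,4,5,6,7,8,9,10,11,12,13,14,15,16,17,18,19,20,21,22,23,24,25,26,27,28,29,30,31}
step 24: c <- (c * thread)            {0,1,2,3,4,5,6,7,8,9,10,11,12,13,14,15,16,17,18,19,20,21,22,23,24,25,26,27,28,29,30,31}

Answer: 25 steps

b: 6,6,6,6,6,6,6,6,6,9,9,9,9,9,9,9,9,9,12,12,12,12,12,12,12,12,12,15,15,15,15,15
c: 0,-8,-16,-24,-32,-40,-48,-56,-64,-72,-80,-88,-96,-104,-112,-120,-128,-136,-144,-152,-160,-168,-176,-184,-192,-200,-208,-216,-224,-232,-240,-248
d: -6,-10,-14,-18,-22,-26,-30,-34,-38,-96,-104,-112,-120,-128,-136,-144,-152,-160,-354,-370,-386,-402,-418,-434,-450,-466,-482,-1020,-1052,-1084,-1116,-1148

steps = 25; useful = 584; efficiency = 584/800 = 73/100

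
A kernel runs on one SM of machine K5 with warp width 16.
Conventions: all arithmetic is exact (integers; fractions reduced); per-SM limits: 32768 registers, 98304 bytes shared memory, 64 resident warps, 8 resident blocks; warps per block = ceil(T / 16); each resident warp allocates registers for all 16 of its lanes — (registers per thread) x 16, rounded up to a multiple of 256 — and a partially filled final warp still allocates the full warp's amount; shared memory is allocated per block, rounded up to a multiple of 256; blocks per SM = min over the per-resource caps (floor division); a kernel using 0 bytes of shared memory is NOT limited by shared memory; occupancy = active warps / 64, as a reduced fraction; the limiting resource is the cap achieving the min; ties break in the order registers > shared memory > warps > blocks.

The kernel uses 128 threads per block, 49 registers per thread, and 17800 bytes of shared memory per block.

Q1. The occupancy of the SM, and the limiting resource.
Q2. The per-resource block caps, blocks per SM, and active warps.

Answer: occupancy 1/2, limited by registers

registers: 4 blocks
shared memory: 5 blocks
warps: 8 blocks
blocks: 8 blocks

Answer: 4 blocks, 32 active warps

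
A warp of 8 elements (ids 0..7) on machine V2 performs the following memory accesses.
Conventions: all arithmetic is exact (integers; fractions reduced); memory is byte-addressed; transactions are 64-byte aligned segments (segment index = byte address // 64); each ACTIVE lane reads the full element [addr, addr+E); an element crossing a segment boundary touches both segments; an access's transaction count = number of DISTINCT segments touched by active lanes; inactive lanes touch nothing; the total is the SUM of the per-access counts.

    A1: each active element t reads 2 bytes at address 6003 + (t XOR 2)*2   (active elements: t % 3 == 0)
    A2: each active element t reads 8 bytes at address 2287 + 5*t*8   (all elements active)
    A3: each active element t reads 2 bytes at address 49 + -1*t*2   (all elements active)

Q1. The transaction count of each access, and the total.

A1: 1 transaction
A2: 6 transactions
A3: 1 transaction

Answer: 1,6,1; total 8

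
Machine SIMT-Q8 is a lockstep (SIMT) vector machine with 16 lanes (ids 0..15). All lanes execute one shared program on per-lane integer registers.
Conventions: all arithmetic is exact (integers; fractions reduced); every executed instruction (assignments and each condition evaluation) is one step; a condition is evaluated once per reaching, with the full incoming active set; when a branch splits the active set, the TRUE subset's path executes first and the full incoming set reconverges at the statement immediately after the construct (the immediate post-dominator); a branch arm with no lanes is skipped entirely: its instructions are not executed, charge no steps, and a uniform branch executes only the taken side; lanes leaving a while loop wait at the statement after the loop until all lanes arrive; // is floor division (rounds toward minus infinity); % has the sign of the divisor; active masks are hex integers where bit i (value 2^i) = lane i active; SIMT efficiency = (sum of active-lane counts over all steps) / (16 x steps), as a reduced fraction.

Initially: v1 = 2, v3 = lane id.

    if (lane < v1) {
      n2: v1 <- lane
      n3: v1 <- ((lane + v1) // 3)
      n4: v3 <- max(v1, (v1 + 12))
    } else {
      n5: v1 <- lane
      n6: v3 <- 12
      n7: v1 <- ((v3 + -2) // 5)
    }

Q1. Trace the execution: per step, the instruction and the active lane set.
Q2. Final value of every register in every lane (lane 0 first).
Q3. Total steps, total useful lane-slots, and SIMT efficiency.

step 0: eval (lane < v1)             0xffff
step 1: v1 <- lane                   0x0003
step 2: v1 <- ((lane + v1) // 3)     0x0003
step 3: v3 <- max(v1, (v1 + 12))     0x0003
step 4: v1 <- lane                   0xfffc
step 5: v3 <- 12                     0xfffc
step 6: v1 <- ((v3 + -2) // 5)       0xfffc

Answer: 7 steps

v1: 0,0,2,2,2,2,2,2,2,2,2,2,2,2,2,2
v3: 12,12,12,12,12,12,12,12,12,12,12,12,12,12,12,12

steps = 7; useful = 64; efficiency = 64/112 = 4/7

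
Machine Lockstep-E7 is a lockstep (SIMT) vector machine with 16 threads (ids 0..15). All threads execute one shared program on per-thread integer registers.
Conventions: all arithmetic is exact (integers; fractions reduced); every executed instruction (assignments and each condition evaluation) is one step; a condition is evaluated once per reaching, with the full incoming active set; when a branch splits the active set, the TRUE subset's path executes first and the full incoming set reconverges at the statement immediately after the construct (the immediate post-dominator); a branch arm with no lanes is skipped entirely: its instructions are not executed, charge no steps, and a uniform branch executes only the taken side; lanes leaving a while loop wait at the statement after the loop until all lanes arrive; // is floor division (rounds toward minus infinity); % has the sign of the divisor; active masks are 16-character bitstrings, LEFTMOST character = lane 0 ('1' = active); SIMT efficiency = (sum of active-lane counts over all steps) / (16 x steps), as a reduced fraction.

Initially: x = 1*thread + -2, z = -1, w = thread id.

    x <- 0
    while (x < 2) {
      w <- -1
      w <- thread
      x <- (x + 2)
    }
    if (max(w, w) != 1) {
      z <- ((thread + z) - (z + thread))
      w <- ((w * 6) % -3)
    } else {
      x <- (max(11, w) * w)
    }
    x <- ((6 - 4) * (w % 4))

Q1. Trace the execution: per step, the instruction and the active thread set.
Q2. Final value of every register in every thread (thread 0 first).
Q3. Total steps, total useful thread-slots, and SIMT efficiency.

step 0: x <- 0                       1111111111111111
step 1: eval (x < 2)                 1111111111111111
step 2: w <- -1                      1111111111111111
step 3: w <- thread                  1111111111111111
step 4: x <- (x + 2)                 1111111111111111
step 5: eval (x < 2)                 1111111111111111
step 6: eval (max(w, w) != 1)        1111111111111111
step 7: z <- ((thread + z) - (z + thread)) 1011111111111111
step 8: w <- ((w * 6) % -3)          1011111111111111
step 9: x <- (max(11, w) * w)        0100000000000000
step 10: x <- ((6 - 4) * (w % 4))     1111111111111111

Answer: 11 steps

x: 0,2,0,0,0,0,0,0,0,0,0,0,0,0,0,0
z: 0,-1,0,0,0,0,0,0,0,0,0,0,0,0,0,0
w: 0,1,0,0,0,0,0,0,0,0,0,0,0,0,0,0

steps = 11; useful = 159; efficiency = 159/176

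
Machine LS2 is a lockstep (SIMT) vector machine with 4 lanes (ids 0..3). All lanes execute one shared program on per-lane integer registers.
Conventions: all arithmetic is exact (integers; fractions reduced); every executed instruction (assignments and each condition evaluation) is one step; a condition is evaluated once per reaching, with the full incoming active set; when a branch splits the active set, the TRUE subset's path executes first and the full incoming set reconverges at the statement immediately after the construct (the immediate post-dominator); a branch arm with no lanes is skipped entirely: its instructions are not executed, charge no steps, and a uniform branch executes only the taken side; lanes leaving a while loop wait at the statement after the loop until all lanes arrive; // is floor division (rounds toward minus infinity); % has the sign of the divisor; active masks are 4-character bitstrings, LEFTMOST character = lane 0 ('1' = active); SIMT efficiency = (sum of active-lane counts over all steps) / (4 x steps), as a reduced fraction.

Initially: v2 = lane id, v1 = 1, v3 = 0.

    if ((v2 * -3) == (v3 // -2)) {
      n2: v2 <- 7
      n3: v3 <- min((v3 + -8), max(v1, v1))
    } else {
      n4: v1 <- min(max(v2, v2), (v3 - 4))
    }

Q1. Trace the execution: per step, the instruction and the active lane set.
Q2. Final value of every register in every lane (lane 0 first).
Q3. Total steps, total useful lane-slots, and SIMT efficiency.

step 0: eval ((v2 * -3) == (v3 // -2)) 1111
step 1: v2 <- 7                      1000
step 2: v3 <- min((v3 + -8), max(v1, v1)) 1000
step 3: v1 <- min(max(v2, v2), (v3 - 4)) 0111

Answer: 4 steps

v2: 7,1,2,3
v1: 1,-4,-4,-4
v3: -8,0,0,0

steps = 4; useful = 9; efficiency = 9/16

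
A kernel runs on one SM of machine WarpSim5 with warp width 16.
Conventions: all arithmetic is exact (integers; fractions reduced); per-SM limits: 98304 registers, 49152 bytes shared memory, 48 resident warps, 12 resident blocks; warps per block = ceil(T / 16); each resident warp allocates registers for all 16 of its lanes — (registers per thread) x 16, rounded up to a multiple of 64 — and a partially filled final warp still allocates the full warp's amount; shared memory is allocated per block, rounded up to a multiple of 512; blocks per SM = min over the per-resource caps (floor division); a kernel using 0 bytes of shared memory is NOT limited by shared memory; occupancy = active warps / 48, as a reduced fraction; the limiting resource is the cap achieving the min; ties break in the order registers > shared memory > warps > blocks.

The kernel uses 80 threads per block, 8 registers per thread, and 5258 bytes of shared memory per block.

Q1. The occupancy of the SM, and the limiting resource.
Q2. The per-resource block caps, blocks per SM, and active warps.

Answer: occupancy 5/6, limited by shared memory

registers: 153 blocks
shared memory: 8 blocks
warps: 9 blocks
blocks: 12 blocks

Answer: 8 blocks, 40 active warps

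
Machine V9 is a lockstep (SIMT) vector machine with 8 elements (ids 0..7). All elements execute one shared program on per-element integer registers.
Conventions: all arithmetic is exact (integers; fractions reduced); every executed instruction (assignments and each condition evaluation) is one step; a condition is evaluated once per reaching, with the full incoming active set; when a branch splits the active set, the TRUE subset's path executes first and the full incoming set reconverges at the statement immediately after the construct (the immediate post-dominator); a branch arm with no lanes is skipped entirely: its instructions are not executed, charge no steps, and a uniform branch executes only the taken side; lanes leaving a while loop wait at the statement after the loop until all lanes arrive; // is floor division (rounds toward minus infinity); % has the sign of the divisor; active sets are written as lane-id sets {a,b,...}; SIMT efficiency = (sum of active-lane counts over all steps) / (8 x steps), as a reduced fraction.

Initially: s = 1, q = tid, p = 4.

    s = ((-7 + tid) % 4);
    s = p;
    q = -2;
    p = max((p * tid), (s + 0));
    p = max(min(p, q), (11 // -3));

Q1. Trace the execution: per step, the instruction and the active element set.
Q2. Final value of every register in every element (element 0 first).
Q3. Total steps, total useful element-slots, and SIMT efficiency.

step 0: s <- ((-7 + tid) % 4)        {0,1,2,3,4,5,6,7}
step 1: s <- p                       {0,1,2,3,4,5,6,7}
step 2: q <- -2                      {0,1,2,3,4,5,6,7}
step 3: p <- max((p * tid), (s + 0)) {0,1,2,3,4,5,6,7}
step 4: p <- max(min(p, q), (11 // -3)) {0,1,2,3,4,5,6,7}

Answer: 5 steps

s: 4,4,4,4,4,4,4,4
q: -2,-2,-2,-2,-2,-2,-2,-2
p: -2,-2,-2,-2,-2,-2,-2,-2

steps = 5; useful = 40; efficiency = 40/40 = 1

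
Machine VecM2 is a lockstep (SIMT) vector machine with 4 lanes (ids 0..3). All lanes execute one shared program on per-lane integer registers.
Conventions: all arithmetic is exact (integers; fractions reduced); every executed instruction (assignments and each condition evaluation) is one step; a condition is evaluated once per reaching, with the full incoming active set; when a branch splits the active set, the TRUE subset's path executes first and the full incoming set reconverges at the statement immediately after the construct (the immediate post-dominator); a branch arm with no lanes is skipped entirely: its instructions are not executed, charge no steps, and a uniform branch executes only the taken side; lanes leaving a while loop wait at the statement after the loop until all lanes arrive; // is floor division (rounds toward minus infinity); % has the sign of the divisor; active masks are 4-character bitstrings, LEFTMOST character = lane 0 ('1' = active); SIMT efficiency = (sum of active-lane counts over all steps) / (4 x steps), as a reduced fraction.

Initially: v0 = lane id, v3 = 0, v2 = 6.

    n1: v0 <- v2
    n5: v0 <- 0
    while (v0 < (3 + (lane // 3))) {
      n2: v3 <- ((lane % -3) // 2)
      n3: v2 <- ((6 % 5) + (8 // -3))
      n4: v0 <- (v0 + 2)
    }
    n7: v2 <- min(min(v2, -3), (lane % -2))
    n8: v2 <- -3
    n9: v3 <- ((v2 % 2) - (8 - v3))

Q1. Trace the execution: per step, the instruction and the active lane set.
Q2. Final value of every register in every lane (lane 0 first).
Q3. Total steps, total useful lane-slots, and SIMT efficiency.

step 0: v0 <- v2                     1111
step 1: v0 <- 0                      1111
step 2: eval (v0 < (3 + (lane // 3))) 1111
step 3: v3 <- ((lane % -3) // 2)     1111
step 4: v2 <- ((6 % 5) + (8 // -3))  1111
step 5: v0 <- (v0 + 2)               1111
step 6: eval (v0 < (3 + (lane // 3))) 1111
step 7: v3 <- ((lane % -3) // 2)     1111
step 8: v2 <- ((6 % 5) + (8 // -3))  1111
step 9: v0 <- (v0 + 2)               1111
step 10: eval (v0 < (3 + (lane // 3))) 1111
step 11: v2 <- min(min(v2, -3), (lane % -2)) 1111
step 12: v2 <- -3                     1111
step 13: v3 <- ((v2 % 2) - (8 - v3))  1111

Answer: 14 steps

v0: 4,4,4,4
v3: -7,-8,-8,-7
v2: -3,-3,-3,-3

steps = 14; useful = 56; efficiency = 56/56 = 1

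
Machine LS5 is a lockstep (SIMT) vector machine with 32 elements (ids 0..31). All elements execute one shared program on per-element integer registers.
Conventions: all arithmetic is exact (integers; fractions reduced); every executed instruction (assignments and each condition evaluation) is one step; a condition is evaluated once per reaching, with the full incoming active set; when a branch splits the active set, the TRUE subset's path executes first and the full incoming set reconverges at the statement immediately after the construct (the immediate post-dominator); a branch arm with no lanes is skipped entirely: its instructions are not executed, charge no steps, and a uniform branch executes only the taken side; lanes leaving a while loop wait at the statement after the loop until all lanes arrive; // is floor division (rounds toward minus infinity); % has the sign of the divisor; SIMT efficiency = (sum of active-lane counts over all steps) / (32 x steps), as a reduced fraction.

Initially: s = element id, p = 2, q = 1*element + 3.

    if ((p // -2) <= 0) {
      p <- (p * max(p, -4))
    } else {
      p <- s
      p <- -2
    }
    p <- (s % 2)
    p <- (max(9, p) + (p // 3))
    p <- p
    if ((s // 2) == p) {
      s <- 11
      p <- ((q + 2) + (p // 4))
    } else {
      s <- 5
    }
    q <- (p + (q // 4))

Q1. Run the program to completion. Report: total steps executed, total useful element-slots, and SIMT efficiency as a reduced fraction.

Answer: 10 steps, 258 useful, 129/160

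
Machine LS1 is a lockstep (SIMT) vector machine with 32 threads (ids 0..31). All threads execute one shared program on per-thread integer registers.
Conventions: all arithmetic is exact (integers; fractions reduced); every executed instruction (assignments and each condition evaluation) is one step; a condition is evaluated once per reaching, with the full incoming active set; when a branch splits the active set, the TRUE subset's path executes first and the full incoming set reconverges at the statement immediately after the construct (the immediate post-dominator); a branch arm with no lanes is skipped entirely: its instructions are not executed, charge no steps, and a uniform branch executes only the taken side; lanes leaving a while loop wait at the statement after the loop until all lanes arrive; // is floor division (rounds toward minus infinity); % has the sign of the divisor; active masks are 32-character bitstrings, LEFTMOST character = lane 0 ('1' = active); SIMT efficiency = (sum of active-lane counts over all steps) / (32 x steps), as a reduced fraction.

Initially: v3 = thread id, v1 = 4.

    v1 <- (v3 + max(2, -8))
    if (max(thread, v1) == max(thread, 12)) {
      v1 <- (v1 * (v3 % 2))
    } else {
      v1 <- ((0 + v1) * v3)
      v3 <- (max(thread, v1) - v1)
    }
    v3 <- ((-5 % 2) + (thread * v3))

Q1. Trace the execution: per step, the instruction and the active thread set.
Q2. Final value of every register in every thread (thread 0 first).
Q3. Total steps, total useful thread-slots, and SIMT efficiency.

step 0: v1 <- (v3 + max(2, -8))      11111111111111111111111111111111
step 1: eval (max(thread, v1) == max(thread, 12)) 11111111111111111111111111111111
step 2: v1 <- (v1 * (v3 % 2))        00000000001000000000000000000000
step 3: v1 <- ((0 + v1) * v3)        11111111110111111111111111111111
step 4: v3 <- (max(thread, v1) - v1) 11111111110111111111111111111111
step 5: v3 <- ((-5 % 2) + (thread * v3)) 11111111111111111111111111111111

Answer: 6 steps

v3: 1,1,1,1,1,1,1,1,1,1,101,1,1,1,1,1,1,1,1,1,1,1,1,1,1,1,1,1,1,1,1,1
v1: 0,3,8,15,24,35,48,63,80,99,0,143,168,195,224,255,288,323,360,399,440,483,528,575,624,675,728,783,840,899,960,1023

steps = 6; useful = 159; efficiency = 159/192 = 53/64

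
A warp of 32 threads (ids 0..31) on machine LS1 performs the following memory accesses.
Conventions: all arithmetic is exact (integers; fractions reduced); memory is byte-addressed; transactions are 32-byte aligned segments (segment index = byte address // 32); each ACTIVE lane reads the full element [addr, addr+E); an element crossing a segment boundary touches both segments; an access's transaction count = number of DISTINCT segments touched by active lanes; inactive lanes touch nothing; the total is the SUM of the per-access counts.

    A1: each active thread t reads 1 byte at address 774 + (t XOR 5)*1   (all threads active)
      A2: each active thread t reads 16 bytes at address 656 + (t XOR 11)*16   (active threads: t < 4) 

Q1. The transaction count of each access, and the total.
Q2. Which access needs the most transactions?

A1: 2 transactions
A2: 3 transactions

Answer: 2,3; total 5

Answer: A2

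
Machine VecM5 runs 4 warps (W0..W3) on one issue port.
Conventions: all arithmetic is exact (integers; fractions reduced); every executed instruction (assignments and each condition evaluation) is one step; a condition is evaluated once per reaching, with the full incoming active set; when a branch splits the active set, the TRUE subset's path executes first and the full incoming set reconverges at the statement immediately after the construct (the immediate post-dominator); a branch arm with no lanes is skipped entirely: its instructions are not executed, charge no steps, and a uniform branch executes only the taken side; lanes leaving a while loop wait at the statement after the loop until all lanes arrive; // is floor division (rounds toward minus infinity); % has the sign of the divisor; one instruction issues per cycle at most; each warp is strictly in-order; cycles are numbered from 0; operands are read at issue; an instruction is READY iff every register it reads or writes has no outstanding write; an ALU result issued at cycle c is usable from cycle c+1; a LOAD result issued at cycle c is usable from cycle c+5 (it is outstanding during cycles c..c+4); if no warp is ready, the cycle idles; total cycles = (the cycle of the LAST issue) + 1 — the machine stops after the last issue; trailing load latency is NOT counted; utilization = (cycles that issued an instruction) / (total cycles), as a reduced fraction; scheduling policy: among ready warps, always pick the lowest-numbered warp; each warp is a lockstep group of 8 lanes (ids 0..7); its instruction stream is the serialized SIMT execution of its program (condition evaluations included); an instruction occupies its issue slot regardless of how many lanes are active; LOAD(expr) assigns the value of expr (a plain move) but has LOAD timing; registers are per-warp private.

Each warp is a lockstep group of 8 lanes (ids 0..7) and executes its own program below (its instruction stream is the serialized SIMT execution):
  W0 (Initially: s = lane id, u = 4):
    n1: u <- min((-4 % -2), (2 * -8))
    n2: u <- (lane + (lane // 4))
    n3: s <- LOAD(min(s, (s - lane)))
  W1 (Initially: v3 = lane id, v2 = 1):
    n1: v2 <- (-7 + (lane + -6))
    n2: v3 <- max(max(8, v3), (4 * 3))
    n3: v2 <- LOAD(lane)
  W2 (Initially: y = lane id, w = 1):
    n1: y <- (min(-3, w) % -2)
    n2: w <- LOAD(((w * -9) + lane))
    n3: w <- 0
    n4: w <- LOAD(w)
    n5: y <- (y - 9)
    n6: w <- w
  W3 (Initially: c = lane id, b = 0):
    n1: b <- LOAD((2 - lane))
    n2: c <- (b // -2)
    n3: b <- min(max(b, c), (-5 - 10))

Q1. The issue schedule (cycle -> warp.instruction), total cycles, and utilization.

cycle 0: W0.I0
cycle 1: W0.I1
cycle 2: W0.I2
cycle 3: W1.I0
cycle 4: W1.I1
cycle 5: W1.I2
cycle 6: W2.I0
cycle 7: W2.I1
cycle 8: W3.I0
cycle 9: idle
cycle 10: idle
cycle 11: idle
cycle 12: W2.I2
cycle 13: W2.I3
cycle 14: W2.I4
cycle 15: W3.I1
cycle 16: W3.I2
cycle 17: idle
cycle 18: W2.I5

Answer: 19 cycles, utilization 15/19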